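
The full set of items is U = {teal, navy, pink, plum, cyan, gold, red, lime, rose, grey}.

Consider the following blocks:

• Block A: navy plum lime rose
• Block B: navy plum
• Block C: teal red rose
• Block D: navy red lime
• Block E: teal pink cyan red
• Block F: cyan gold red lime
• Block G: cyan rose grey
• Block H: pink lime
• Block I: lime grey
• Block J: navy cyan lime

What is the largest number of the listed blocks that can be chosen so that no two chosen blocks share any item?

3

B, G, H are pairwise disjoint (B={navy,plum}; G={cyan,rose,grey}; H={pink,lime}).
Every remaining block overlaps one of these, and no 4 of the listed blocks are pairwise disjoint, so 3 is the maximum.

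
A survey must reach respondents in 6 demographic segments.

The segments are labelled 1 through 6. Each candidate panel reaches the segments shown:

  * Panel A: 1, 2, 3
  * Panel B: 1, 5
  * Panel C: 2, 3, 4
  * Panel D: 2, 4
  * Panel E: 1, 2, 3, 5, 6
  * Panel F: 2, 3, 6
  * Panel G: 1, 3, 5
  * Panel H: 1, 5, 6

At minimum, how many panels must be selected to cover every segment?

Take {C, H}. Their union is {1, 2, 3, 4, 5, 6}, which is all 6 segments.
No single panel has all 6 segments (the largest, E, has 5), so 2 is optimal.

2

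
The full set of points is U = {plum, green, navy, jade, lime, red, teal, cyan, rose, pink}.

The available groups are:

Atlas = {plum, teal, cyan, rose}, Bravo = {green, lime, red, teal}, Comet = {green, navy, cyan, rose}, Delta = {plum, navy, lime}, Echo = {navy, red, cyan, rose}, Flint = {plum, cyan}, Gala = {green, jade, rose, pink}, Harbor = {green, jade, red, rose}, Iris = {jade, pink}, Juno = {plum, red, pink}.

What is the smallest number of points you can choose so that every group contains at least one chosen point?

The 4 points {plum, green, jade, rose} hit every group.
No choice of 3 points meets every group, so 4 is the minimum.

4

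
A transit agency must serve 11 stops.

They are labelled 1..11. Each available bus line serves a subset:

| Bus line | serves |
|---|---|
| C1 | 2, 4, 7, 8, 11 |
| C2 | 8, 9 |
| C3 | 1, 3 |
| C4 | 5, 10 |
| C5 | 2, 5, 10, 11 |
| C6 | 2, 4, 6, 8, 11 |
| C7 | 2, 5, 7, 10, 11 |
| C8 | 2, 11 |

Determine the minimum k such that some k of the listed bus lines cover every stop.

Take {C2, C3, C6, C7}. Their union is {1, 2, 3, 4, 5, 6, 7, 8, 9, 10, 11}, which is all 11 stops.
No 3 of the 8 bus lines cover everything (all 56 combinations miss at least one stop), so 4 is optimal.

4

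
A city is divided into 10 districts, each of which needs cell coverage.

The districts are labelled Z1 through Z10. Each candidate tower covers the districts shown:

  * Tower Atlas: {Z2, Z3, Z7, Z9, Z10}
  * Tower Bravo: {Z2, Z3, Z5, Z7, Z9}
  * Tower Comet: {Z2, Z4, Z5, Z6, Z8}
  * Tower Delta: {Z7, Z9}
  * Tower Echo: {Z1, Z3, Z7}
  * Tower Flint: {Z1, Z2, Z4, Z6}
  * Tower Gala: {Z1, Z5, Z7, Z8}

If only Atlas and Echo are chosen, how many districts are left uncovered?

4

Union of Atlas, Echo = {Z1, Z2, Z3, Z7, Z9, Z10}.
Not covered: Z4, Z5, Z6, Z8 — 4 districts.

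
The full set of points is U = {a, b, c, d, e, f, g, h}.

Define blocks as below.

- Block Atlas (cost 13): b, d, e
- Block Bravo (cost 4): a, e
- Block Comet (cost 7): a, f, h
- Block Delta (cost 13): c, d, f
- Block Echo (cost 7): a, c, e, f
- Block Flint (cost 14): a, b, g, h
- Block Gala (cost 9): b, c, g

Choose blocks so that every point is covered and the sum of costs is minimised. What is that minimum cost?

29

Atlas, Comet, Gala together cover every point (Atlas ∪ Comet ∪ Gala = {a, b, c, d, e, f, g, h}); total cost 13 + 7 + 9 = 29.
The greedy pick Echo, Gala, Comet, Atlas costs 36; no covering selection beats 29.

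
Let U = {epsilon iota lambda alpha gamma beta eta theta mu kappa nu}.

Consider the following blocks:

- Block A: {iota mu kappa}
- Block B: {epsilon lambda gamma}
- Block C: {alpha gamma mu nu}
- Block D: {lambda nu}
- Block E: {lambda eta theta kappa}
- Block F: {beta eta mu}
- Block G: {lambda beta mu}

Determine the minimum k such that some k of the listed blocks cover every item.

Take {A, B, C, E, G}. Their union is {epsilon, iota, lambda, alpha, gamma, beta, eta, theta, mu, kappa, nu}, which is all 11 items.
No 4 of the 7 blocks cover everything (all 35 combinations miss at least one item), so 5 is optimal.

5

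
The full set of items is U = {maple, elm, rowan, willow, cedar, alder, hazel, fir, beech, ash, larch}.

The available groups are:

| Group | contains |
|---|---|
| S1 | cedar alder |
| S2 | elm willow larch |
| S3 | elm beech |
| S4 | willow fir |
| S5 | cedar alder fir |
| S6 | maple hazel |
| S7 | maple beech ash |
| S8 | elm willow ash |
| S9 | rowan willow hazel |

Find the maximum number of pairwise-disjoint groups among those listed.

4

S1, S3, S4, S6 are pairwise disjoint (S1={cedar,alder}; S3={elm,beech}; S4={willow,fir}; S6={maple,hazel}).
Every remaining group overlaps one of these, and no 5 of the listed groups are pairwise disjoint, so 4 is the maximum.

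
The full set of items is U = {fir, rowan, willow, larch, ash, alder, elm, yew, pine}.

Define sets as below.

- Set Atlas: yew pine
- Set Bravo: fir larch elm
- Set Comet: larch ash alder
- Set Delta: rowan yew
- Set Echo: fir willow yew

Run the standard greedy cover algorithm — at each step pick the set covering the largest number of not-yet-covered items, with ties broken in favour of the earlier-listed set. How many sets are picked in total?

Greedy: pick Bravo (covers 3 new) → pick Atlas (covers 2 new) → pick Comet (covers 2 new) → pick Delta (covers 1 new) → pick Echo (covers 1 new). Total picks: 5.

5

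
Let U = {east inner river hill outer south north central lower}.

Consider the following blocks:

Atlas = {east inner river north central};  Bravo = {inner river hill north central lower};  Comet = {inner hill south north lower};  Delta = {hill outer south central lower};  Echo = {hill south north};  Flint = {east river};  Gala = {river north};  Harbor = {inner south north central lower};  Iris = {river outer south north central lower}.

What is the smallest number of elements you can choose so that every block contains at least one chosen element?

H = {river, south} meets every block (each contains at least one member of H), and |H| = 2.
The blocks Flint, Harbor are pairwise disjoint, so any hitting set needs a separate element for each — at least 2. Hence 2 is optimal.

2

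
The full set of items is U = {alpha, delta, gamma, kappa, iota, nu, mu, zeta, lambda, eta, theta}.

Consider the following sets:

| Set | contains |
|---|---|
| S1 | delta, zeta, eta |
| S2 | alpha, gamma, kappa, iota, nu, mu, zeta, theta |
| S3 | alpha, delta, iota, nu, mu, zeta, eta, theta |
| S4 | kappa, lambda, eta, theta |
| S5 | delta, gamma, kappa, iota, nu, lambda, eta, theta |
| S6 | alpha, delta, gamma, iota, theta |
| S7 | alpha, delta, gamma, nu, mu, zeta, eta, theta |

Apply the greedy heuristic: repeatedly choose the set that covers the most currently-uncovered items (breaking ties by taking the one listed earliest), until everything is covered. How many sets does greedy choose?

2

Greedy: pick S2 (covers 8 new) → pick S5 (covers 3 new). Total picks: 2.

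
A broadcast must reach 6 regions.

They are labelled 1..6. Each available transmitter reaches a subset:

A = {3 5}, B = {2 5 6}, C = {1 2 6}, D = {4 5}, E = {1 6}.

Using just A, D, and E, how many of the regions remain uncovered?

Union of A, D, E = {1, 3, 4, 5, 6}.
Not covered: 2 — 1 region.

1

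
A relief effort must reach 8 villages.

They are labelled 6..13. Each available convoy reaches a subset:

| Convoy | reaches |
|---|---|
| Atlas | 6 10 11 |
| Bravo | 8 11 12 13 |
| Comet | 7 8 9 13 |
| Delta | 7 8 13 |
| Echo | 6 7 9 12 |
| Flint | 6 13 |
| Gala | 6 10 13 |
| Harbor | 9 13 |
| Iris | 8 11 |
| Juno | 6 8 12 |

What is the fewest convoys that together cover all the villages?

3

Take {Atlas, Bravo, Echo}. Their union is {6, 7, 8, 9, 10, 11, 12, 13}, which is all 8 villages.
No 2 of the 10 convoys cover everything (all 45 combinations miss at least one village), so 3 is optimal.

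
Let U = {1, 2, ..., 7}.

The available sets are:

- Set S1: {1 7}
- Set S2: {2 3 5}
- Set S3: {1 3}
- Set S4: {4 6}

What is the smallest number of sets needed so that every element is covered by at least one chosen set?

3

S1 and S2 and S4 together: S1 ∪ S2 ∪ S4 = {1, 2, 3, 4, 5, 6, 7} — every element is covered.
Each set has at most 3 elements, and 2·3 = 6 < 7 — so at least 3 sets are needed, and 3 is optimal.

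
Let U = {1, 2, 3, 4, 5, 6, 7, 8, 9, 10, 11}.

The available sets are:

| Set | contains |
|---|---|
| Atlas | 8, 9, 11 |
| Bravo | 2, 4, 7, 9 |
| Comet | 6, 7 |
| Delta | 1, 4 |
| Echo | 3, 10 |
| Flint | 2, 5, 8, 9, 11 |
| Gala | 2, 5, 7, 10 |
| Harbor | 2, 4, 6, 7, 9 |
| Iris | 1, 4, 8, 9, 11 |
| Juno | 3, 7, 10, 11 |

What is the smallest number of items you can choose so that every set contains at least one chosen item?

4

Take H = {1, 7, 8, 10}. Each listed set contains at least one of these, so H is a hitting set of size 4.
The sets Atlas, Comet, Delta, Echo are pairwise disjoint, so any hitting set needs a separate item for each — at least 4. Hence 4 is optimal.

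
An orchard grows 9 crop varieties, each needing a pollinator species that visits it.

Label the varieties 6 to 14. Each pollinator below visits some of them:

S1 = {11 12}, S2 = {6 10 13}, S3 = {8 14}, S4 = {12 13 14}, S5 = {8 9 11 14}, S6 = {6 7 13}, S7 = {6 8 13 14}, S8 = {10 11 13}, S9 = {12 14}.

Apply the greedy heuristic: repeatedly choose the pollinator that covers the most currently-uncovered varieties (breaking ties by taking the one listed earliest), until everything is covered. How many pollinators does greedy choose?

4

Greedy: pick S5 (covers 4 new) → pick S2 (covers 3 new) → pick S1 (covers 1 new) → pick S6 (covers 1 new). Total picks: 4.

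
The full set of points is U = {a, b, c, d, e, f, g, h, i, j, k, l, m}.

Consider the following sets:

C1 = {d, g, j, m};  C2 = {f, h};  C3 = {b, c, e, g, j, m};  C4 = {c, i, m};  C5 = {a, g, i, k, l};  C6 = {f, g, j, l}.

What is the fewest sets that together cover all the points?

4

C1, C2, C3, and C5 cover everything between them: the union {a, b, c, d, e, f, g, h, i, j, k, l, m} is all of U.
Only C1 contains d, so C1 is forced; the remaining 9 points need at least 3 more sets (each remaining set adds at most 4) — so at least 4 sets are needed, and 4 is optimal.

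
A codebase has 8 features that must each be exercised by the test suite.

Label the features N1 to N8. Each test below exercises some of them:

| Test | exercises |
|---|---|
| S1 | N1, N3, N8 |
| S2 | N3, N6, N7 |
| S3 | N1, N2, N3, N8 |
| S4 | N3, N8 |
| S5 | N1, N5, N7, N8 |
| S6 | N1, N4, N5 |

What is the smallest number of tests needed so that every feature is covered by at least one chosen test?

3

Take {S2, S3, S6}. Their union is {N1, N2, N3, N4, N5, N6, N7, N8}, which is all 8 features.
Only S3 contains N2, so S3 is forced; the remaining 4 features need at least 2 more tests (each remaining test adds at most 2) — so at least 3 tests are needed, and 3 is optimal.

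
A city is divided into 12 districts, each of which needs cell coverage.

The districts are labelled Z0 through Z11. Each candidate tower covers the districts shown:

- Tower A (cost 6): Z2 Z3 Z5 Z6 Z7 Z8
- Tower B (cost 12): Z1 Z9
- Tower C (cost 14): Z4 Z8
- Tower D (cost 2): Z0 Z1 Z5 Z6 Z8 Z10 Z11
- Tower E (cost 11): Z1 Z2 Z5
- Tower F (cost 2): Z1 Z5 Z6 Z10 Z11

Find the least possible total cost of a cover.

34

A, B, C, D together cover every district (A ∪ B ∪ C ∪ D = {Z0, Z1, Z2, Z3, Z4, Z5, Z6, Z7, Z8, Z9, Z10, Z11}); total cost 6 + 12 + 14 + 2 = 34.
No covering selection has total cost below 34.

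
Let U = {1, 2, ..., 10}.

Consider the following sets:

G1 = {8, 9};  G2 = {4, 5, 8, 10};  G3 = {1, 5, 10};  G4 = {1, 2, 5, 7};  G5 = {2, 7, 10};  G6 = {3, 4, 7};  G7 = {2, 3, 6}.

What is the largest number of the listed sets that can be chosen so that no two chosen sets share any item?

3

G1, G3, G7 are pairwise disjoint (G1={8,9}; G3={1,5,10}; G7={2,3,6}).
Every remaining set overlaps one of these, and no 4 of the listed sets are pairwise disjoint, so 3 is the maximum.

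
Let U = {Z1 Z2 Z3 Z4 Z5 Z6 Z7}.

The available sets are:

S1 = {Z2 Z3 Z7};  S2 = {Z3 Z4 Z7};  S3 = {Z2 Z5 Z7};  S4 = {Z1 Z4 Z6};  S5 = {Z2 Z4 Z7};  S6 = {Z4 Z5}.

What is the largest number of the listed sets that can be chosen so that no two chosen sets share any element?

2

S1, S4 are pairwise disjoint (S1={Z2,Z3,Z7}; S4={Z1,Z4,Z6}).
Every remaining set overlaps one of these, and no 3 of the listed sets are pairwise disjoint, so 2 is the maximum.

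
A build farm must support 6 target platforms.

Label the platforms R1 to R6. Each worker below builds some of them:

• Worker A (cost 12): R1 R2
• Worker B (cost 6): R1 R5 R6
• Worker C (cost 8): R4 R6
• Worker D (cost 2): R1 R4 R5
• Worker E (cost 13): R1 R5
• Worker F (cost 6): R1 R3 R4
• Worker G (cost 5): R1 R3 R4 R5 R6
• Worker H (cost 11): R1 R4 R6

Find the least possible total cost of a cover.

17

A, G together cover every platform (A ∪ G = {R1, R2, R3, R4, R5, R6}); total cost 12 + 5 = 17.
The greedy pick D, G, A costs 19; no covering selection beats 17.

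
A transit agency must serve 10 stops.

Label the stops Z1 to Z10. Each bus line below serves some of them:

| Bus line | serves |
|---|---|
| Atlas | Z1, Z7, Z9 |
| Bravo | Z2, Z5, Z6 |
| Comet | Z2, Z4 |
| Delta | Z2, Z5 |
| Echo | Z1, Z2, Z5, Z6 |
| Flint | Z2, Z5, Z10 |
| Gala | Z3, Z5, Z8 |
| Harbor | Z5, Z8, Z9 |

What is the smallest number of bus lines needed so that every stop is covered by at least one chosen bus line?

Atlas and Comet and Echo and Flint and Gala together: Atlas ∪ Comet ∪ Echo ∪ Flint ∪ Gala = {Z1, Z2, Z3, Z4, Z5, Z6, Z7, Z8, Z9, Z10} — every stop is covered.
No 4 of the 8 bus lines cover everything (all 70 combinations miss at least one stop), so 5 is optimal.

5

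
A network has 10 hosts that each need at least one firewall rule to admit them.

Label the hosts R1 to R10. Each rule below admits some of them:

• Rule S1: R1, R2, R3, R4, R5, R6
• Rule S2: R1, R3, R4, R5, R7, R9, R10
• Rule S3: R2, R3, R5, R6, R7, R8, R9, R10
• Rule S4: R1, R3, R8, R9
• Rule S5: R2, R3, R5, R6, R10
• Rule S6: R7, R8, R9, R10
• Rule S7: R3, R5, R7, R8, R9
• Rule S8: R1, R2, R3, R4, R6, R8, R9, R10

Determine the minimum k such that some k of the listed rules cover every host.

2

Take {S2, S8}. Their union is {R1, R2, R3, R4, R5, R6, R7, R8, R9, R10}, which is all 10 hosts.
No single rule has all 10 hosts (the largest, S3, has 8), so 2 is optimal.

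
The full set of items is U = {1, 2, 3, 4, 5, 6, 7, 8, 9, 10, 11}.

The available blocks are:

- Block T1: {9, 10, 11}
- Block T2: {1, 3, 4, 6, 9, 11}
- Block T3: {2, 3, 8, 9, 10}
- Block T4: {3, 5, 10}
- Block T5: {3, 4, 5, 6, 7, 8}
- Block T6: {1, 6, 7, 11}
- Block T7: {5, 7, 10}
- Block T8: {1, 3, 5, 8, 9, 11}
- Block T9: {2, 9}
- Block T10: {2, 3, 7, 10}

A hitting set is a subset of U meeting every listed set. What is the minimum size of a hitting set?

3

Take H = {3, 7, 9}. Each listed block contains at least one of these, so H is a hitting set of size 3.
The blocks T4, T6, T9 are pairwise disjoint, so any hitting set needs a separate item for each — at least 3. Hence 3 is optimal.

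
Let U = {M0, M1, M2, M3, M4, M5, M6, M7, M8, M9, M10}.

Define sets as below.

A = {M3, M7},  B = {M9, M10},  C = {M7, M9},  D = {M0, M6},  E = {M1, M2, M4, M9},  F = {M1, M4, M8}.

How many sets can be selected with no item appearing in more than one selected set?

A, B, D, F are pairwise disjoint (A={M3,M7}; B={M9,M10}; D={M0,M6}; F={M1,M4,M8}).
Every remaining set overlaps one of these, and no 5 of the listed sets are pairwise disjoint, so 4 is the maximum.

4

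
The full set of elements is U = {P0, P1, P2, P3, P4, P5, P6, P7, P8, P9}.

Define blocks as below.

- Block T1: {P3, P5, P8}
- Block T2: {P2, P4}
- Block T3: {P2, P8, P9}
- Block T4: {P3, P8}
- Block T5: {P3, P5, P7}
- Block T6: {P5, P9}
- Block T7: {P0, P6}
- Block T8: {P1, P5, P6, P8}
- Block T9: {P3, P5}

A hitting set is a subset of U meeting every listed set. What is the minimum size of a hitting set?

4

The 4 elements {P2, P3, P5, P6} hit every block.
The blocks T2, T4, T6, T7 are pairwise disjoint, so any hitting set needs a separate element for each — at least 4. Hence 4 is optimal.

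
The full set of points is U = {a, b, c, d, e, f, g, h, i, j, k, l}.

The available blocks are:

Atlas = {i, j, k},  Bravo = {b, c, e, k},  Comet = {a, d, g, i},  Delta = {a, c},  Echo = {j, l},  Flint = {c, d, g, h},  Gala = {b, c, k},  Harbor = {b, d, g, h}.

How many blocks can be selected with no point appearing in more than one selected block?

3

Atlas, Delta, Harbor are pairwise disjoint (Atlas={i,j,k}; Delta={a,c}; Harbor={b,d,g,h}).
Every remaining block overlaps one of these, and no 4 of the listed blocks are pairwise disjoint, so 3 is the maximum.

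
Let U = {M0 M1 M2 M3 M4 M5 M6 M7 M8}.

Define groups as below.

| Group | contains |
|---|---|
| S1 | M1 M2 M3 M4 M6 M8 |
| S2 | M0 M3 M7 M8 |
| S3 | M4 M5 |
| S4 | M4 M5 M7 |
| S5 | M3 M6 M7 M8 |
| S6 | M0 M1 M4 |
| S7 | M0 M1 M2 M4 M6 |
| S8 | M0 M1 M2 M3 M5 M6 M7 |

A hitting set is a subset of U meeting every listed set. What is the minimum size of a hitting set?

Take H = {M4, M7}. Each listed group contains at least one of these, so H is a hitting set of size 2.
The groups S5, S6 are pairwise disjoint, so any hitting set needs a separate item for each — at least 2. Hence 2 is optimal.

2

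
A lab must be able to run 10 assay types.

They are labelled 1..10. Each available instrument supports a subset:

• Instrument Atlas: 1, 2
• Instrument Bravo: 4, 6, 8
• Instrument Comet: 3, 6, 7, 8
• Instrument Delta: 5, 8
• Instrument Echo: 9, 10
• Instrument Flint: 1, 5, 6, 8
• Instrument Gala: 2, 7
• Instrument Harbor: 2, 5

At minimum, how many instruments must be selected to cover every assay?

5

Take {Atlas, Bravo, Comet, Echo, Flint}. Their union is {1, 2, 3, 4, 5, 6, 7, 8, 9, 10}, which is all 10 assays.
Only Bravo contains 4, so Bravo is forced; the remaining 7 assays need at least 4 more instruments (each remaining instrument adds at most 2) — so at least 5 instruments are needed, and 5 is optimal.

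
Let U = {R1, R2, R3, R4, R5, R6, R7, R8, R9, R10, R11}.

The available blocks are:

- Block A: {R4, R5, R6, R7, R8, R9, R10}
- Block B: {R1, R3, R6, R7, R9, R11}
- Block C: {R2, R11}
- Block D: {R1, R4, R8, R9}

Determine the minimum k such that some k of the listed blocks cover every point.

A, B, and C cover everything between them: the union {R1, R2, R3, R4, R5, R6, R7, R8, R9, R10, R11} is all of U.
Only C contains R2, so C is forced; the remaining 9 points need at least 2 more blocks (each remaining block adds at most 7) — so at least 3 blocks are needed, and 3 is optimal.

3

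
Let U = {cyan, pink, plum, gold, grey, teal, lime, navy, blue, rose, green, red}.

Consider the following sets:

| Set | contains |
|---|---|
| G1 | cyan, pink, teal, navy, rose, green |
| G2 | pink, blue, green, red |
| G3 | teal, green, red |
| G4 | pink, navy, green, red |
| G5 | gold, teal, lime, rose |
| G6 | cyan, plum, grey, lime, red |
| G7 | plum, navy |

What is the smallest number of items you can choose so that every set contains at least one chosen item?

The 3 items {plum, teal, red} hit every set.
The sets G2, G5, G7 are pairwise disjoint, so any hitting set needs a separate item for each — at least 3. Hence 3 is optimal.

3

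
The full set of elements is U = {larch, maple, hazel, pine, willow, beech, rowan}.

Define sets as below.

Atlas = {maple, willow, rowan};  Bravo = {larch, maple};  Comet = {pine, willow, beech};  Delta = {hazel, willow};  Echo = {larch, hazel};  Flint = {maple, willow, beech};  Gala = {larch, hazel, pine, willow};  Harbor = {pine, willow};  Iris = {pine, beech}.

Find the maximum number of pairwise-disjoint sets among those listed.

Bravo, Delta, Iris are pairwise disjoint (Bravo={larch,maple}; Delta={hazel,willow}; Iris={pine,beech}).
Every remaining set overlaps one of these, and no 4 of the listed sets are pairwise disjoint, so 3 is the maximum.

3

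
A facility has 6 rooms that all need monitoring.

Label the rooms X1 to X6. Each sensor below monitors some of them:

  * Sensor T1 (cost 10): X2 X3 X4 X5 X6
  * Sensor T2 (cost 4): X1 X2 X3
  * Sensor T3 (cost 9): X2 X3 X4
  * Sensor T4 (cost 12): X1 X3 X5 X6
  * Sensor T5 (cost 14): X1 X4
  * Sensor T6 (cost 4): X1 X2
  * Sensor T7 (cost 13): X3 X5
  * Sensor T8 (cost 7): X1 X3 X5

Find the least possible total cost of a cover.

T1, T6 together cover every room (T1 ∪ T6 = {X1, X2, X3, X4, X5, X6}); total cost 10 + 4 = 14.
No covering selection has total cost below 14.

14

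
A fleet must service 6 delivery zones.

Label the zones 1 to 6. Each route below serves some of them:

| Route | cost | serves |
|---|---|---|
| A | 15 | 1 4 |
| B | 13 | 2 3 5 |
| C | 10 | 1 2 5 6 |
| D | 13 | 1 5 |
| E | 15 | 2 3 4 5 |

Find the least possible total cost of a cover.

C, E together cover every zone (C ∪ E = {1, 2, 3, 4, 5, 6}); total cost 10 + 15 = 25.
No covering selection has total cost below 25.

25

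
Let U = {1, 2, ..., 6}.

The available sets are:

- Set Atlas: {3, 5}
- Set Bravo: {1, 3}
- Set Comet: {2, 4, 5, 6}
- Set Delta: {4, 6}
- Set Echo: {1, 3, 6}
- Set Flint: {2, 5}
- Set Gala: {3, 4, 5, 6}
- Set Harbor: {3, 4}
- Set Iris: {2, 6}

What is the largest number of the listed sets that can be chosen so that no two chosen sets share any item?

Bravo, Delta, Flint are pairwise disjoint (Bravo={1,3}; Delta={4,6}; Flint={2,5}).
Every remaining set overlaps one of these, and no 4 of the listed sets are pairwise disjoint, so 3 is the maximum.

3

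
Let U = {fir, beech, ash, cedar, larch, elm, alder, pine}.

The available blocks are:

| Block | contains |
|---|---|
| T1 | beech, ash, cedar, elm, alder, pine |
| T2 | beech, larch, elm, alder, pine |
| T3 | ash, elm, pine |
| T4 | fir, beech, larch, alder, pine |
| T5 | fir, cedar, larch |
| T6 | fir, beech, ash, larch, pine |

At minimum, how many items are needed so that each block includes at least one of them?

2

Take H = {ash, larch}. Each listed block contains at least one of these, so H is a hitting set of size 2.
The blocks T3, T5 are pairwise disjoint, so any hitting set needs a separate item for each — at least 2. Hence 2 is optimal.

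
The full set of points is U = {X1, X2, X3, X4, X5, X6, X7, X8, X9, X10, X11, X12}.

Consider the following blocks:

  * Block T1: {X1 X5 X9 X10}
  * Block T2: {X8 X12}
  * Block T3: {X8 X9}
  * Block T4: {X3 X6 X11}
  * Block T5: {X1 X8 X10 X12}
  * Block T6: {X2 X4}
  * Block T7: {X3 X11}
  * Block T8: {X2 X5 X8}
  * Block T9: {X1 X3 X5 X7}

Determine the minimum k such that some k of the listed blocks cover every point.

5

T3 and T4 and T5 and T6 and T9 together: T3 ∪ T4 ∪ T5 ∪ T6 ∪ T9 = {X1, X2, X3, X4, X5, X6, X7, X8, X9, X10, X11, X12} — every point is covered.
No 4 of the 9 blocks cover everything (all 126 combinations miss at least one point), so 5 is optimal.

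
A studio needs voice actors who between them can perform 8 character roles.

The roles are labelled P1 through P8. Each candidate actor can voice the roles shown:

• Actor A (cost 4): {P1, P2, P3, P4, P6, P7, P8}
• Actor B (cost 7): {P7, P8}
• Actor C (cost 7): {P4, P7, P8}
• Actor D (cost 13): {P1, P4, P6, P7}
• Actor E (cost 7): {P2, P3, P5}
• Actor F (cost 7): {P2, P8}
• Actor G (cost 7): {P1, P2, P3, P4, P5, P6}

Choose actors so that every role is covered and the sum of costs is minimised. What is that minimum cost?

11

A, G together cover every role (A ∪ G = {P1, P2, P3, P4, P5, P6, P7, P8}); total cost 4 + 7 = 11.
No covering selection has total cost below 11.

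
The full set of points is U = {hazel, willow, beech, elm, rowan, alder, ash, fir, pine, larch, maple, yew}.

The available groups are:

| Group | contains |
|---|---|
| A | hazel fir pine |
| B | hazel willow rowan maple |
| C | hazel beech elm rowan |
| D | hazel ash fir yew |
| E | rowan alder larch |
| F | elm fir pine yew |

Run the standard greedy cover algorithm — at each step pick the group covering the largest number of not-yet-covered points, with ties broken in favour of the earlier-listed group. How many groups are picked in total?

Greedy: pick B (covers 4 new) → pick F (covers 4 new) → pick E (covers 2 new) → pick C (covers 1 new) → pick D (covers 1 new). Total picks: 5.

5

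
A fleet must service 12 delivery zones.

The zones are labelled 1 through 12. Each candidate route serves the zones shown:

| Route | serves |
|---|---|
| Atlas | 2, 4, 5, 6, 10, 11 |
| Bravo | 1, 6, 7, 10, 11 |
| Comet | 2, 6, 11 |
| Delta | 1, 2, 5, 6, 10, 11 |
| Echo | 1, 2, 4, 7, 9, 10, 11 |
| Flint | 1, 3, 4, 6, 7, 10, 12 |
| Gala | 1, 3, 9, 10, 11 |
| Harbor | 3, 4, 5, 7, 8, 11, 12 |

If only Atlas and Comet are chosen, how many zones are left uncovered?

Union of Atlas, Comet = {2, 4, 5, 6, 10, 11}.
Not covered: 1, 3, 7, 8, 9, 12 — 6 zones.

6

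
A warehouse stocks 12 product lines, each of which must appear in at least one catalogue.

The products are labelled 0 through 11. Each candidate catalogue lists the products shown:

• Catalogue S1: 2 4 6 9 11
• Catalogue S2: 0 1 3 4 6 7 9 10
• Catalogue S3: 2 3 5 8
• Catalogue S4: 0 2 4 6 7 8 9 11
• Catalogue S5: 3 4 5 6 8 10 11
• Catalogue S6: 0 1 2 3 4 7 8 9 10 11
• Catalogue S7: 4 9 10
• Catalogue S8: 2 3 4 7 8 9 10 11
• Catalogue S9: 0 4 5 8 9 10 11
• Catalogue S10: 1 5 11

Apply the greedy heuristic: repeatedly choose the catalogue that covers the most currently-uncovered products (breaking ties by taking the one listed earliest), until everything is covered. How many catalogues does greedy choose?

2

Greedy: pick S6 (covers 10 new) → pick S5 (covers 2 new). Total picks: 2.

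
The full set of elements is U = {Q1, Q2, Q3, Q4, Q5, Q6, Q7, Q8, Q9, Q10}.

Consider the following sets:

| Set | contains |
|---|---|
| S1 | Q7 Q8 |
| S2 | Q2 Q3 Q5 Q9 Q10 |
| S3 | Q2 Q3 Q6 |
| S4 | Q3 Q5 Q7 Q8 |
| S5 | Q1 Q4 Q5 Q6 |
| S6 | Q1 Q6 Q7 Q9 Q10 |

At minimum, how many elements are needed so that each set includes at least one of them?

H = {Q1, Q3, Q8} meets every set (each contains at least one member of H), and |H| = 3.
No choice of 2 elements meets every set, so 3 is the minimum.

3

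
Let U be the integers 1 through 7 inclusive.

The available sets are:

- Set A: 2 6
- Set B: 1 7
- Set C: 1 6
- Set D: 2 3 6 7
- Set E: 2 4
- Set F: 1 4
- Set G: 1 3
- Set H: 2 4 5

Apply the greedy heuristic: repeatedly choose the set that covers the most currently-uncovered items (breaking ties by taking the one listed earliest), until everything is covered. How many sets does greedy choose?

3

Greedy: pick D (covers 4 new) → pick F (covers 2 new) → pick H (covers 1 new). Total picks: 3.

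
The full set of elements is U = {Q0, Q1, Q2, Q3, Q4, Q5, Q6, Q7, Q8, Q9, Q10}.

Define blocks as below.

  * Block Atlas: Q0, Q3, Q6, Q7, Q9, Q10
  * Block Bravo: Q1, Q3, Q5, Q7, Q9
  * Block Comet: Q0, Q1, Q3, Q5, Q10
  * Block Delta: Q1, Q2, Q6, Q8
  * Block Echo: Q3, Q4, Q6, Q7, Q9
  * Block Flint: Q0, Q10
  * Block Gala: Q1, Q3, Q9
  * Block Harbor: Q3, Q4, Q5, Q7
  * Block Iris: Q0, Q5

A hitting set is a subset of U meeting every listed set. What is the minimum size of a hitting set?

3

H = {Q0, Q1, Q7} meets every block (each contains at least one member of H), and |H| = 3.
The blocks Delta, Flint, Harbor are pairwise disjoint, so any hitting set needs a separate element for each — at least 3. Hence 3 is optimal.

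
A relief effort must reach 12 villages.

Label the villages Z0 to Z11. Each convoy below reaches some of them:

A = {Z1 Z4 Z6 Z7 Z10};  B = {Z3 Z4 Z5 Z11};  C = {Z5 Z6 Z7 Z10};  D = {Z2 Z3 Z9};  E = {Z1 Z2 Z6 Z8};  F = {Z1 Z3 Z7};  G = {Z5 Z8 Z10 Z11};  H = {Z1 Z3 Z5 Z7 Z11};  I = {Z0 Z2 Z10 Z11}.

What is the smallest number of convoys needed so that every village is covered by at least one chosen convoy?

4

A and D and G and I together: A ∪ D ∪ G ∪ I = {Z0, Z1, Z2, Z3, Z4, Z5, Z6, Z7, Z8, Z9, Z10, Z11} — every village is covered.
No 3 of the 9 convoys cover everything (all 84 combinations miss at least one village), so 4 is optimal.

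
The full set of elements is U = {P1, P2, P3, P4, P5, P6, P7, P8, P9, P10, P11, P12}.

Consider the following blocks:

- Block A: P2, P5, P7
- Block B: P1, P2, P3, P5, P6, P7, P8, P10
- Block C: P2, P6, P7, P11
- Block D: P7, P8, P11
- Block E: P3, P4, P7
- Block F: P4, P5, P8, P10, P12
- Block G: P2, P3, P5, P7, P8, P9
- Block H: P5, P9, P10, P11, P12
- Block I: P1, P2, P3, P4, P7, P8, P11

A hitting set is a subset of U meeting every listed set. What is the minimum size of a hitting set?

2

The 2 elements {P5, P7} hit every block.
The blocks C, F are pairwise disjoint, so any hitting set needs a separate element for each — at least 2. Hence 2 is optimal.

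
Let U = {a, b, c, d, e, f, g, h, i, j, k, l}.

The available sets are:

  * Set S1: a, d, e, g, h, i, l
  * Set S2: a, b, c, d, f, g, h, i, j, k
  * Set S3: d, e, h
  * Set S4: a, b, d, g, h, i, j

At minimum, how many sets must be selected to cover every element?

S1 and S2 cover everything between them: the union {a, b, c, d, e, f, g, h, i, j, k, l} is all of U.
No single set has all 12 elements (the largest, S2, has 10), so 2 is optimal.

2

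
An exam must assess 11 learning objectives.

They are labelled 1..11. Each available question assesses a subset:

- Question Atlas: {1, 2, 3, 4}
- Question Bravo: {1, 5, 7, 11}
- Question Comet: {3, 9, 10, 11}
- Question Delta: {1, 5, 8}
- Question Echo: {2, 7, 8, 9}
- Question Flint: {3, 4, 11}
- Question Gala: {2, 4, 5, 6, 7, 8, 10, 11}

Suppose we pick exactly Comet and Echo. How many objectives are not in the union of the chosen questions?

4

Union of Comet, Echo = {2, 3, 7, 8, 9, 10, 11}.
Not covered: 1, 4, 5, 6 — 4 objectives.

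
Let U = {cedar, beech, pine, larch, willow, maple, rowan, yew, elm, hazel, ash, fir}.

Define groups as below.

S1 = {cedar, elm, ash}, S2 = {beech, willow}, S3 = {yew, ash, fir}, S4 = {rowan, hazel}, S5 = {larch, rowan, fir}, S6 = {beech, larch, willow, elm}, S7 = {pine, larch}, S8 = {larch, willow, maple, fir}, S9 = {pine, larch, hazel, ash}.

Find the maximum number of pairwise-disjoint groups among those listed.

4

S2, S3, S4, S7 are pairwise disjoint (S2={beech,willow}; S3={yew,ash,fir}; S4={rowan,hazel}; S7={pine,larch}).
Every remaining group overlaps one of these, and no 5 of the listed groups are pairwise disjoint, so 4 is the maximum.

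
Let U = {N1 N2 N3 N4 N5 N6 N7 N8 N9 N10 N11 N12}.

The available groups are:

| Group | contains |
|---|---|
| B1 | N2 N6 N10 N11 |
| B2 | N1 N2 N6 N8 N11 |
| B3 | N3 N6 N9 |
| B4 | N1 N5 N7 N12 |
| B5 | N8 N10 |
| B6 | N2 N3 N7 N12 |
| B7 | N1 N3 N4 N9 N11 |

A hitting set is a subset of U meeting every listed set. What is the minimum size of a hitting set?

3

H = {N1, N3, N10} meets every group (each contains at least one member of H), and |H| = 3.
The groups B3, B4, B5 are pairwise disjoint, so any hitting set needs a separate element for each — at least 3. Hence 3 is optimal.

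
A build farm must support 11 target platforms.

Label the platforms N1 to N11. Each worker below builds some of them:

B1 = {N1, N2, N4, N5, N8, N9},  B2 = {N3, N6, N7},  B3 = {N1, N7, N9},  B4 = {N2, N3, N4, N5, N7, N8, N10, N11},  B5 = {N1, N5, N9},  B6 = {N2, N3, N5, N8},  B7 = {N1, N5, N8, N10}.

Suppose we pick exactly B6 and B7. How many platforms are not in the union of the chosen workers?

5

Union of B6, B7 = {N1, N2, N3, N5, N8, N10}.
Not covered: N4, N6, N7, N9, N11 — 5 platforms.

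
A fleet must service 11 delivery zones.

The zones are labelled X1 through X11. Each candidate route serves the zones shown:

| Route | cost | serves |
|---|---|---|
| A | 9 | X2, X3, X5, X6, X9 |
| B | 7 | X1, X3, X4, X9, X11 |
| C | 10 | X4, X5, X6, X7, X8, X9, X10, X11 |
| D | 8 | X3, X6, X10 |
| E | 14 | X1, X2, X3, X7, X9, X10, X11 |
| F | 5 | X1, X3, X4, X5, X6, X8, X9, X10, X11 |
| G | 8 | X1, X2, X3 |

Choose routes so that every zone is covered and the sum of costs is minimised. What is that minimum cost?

C, G together cover every zone (C ∪ G = {X1, X2, X3, X4, X5, X6, X7, X8, X9, X10, X11}); total cost 10 + 8 = 18.
The greedy pick F, E costs 19; no covering selection beats 18.

18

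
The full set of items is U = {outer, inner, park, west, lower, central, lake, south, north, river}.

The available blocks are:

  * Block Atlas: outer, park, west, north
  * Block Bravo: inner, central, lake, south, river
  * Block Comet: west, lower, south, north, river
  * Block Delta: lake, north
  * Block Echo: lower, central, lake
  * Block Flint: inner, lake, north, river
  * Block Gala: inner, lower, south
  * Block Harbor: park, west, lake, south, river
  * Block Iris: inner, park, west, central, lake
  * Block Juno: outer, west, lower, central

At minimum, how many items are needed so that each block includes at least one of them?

Take H = {central, south, north}. Each listed block contains at least one of these, so H is a hitting set of size 3.
No choice of 2 items meets every block, so 3 is the minimum.

3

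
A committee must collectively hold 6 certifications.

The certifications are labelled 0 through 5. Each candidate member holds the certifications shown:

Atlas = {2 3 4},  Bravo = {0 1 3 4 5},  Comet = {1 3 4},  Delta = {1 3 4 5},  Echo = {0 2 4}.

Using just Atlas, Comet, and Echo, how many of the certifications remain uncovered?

Union of Atlas, Comet, Echo = {0, 1, 2, 3, 4}.
Not covered: 5 — 1 certification.

1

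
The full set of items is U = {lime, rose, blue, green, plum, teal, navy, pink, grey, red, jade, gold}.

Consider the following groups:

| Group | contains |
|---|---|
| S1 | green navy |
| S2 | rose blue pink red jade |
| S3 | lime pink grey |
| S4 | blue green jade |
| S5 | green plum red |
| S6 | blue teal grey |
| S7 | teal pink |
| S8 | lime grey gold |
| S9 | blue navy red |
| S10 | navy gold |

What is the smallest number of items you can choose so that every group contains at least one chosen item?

4

Take H = {blue, green, pink, gold}. Each listed group contains at least one of these, so H is a hitting set of size 4.
No choice of 3 items meets every group, so 4 is the minimum.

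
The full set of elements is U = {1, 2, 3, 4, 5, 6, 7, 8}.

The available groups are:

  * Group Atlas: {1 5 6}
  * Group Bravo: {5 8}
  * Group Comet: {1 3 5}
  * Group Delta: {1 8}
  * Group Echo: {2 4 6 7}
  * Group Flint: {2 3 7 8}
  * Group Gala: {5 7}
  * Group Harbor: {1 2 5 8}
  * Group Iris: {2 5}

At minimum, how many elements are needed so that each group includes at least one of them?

3

Take H = {5, 6, 8}. Each listed group contains at least one of these, so H is a hitting set of size 3.
No choice of 2 elements meets every group, so 3 is the minimum.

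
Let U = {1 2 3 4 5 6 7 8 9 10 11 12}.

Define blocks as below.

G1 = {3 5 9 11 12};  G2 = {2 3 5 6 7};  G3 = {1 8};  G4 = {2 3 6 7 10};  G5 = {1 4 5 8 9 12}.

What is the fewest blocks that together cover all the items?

3

Take {G1, G4, G5}. Their union is {1, 2, 3, 4, 5, 6, 7, 8, 9, 10, 11, 12}, which is all 12 items.
Only G5 contains 4, so G5 is forced; the remaining 6 items need at least 2 more blocks (each remaining block adds at most 5) — so at least 3 blocks are needed, and 3 is optimal.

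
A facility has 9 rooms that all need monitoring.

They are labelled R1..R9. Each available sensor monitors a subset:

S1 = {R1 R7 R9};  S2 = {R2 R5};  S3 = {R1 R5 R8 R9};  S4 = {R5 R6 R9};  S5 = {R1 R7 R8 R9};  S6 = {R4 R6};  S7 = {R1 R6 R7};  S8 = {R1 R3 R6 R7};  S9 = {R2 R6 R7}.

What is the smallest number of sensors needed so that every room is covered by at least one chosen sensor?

4

Take {S2, S3, S6, S8}. Their union is {R1, R2, R3, R4, R5, R6, R7, R8, R9}, which is all 9 rooms.
No 3 of the 9 sensors cover everything (all 84 combinations miss at least one room), so 4 is optimal.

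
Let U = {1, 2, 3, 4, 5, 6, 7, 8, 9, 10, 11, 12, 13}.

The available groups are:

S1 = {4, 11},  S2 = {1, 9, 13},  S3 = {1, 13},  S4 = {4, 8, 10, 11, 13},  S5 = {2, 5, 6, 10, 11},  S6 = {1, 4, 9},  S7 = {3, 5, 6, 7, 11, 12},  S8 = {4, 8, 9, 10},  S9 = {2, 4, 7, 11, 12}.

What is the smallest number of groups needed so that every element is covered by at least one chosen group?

S3, S5, S7, and S8 cover everything between them: the union {1, 2, 3, 4, 5, 6, 7, 8, 9, 10, 11, 12, 13} is all of U.
No 3 of the 9 groups cover everything (all 84 combinations miss at least one element), so 4 is optimal.

4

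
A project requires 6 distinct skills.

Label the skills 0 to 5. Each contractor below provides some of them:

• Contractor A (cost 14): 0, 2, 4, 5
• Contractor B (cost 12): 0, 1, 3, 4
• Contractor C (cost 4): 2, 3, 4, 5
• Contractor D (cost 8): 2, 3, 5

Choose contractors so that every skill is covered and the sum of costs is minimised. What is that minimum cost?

B, C together cover every skill (B ∪ C = {0, 1, 2, 3, 4, 5}); total cost 12 + 4 = 16.
No covering selection has total cost below 16.

16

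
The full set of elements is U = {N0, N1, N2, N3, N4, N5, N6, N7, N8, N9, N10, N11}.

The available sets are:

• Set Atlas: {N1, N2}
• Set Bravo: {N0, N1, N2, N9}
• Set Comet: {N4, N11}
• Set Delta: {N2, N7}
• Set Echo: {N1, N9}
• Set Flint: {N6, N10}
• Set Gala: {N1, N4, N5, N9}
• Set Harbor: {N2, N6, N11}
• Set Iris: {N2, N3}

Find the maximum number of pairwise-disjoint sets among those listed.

Comet, Delta, Echo, Flint are pairwise disjoint (Comet={N4,N11}; Delta={N2,N7}; Echo={N1,N9}; Flint={N6,N10}).
Every remaining set overlaps one of these, and no 5 of the listed sets are pairwise disjoint, so 4 is the maximum.

4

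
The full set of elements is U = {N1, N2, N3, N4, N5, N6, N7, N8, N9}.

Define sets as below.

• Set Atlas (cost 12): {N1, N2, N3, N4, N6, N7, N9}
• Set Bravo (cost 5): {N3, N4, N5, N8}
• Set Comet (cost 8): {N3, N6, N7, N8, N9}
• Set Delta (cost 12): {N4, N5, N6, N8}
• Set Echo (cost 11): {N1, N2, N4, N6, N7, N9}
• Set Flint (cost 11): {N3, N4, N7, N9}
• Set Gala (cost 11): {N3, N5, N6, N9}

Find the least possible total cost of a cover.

Bravo, Echo together cover every element (Bravo ∪ Echo = {N1, N2, N3, N4, N5, N6, N7, N8, N9}); total cost 5 + 11 = 16.
No covering selection has total cost below 16.

16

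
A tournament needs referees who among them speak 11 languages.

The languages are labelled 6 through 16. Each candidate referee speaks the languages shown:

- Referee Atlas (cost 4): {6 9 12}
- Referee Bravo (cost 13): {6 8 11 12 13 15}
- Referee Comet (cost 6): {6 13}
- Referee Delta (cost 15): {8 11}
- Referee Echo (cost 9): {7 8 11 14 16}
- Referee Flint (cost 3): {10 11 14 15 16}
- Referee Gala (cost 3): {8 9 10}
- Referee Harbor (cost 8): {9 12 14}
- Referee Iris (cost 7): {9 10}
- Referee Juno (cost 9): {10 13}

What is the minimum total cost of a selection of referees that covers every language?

Atlas, Comet, Echo, Flint together cover every language (Atlas ∪ Comet ∪ Echo ∪ Flint = {6, 7, 8, 9, 10, 11, 12, 13, 14, 15, 16}); total cost 4 + 6 + 9 + 3 = 22.
The greedy pick Flint, Atlas, Gala, Comet, Echo costs 25; no covering selection beats 22.

22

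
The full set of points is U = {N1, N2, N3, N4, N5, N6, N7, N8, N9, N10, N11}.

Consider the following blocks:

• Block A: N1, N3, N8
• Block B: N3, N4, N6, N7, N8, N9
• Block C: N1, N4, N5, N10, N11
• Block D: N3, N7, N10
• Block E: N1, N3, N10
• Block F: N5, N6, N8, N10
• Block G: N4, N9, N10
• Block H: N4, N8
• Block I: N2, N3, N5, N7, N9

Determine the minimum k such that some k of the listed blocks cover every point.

3

C, F, and I cover everything between them: the union {N1, N2, N3, N4, N5, N6, N7, N8, N9, N10, N11} is all of U.
Only I contains N2, so I is forced; the remaining 6 points need at least 2 more blocks (each remaining block adds at most 4) — so at least 3 blocks are needed, and 3 is optimal.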